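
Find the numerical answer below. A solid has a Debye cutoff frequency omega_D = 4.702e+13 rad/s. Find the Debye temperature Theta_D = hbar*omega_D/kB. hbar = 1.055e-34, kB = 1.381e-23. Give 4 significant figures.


Step 1: hbar*omega_D = 1.055e-34 * 4.702e+13 = 4.961e-21 J
Step 2: Theta_D = 4.961e-21 / 1.381e-23
Step 3: Theta_D = 359.2 K

359.2


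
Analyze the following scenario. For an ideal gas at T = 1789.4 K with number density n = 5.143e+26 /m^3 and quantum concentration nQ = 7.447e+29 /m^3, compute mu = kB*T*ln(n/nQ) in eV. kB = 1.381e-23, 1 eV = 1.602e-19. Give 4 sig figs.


Step 1: n/nQ = 5.143e+26/7.447e+29 = 0.0006906
Step 2: ln(n/nQ) = -7.278
Step 3: mu = kB*T*ln(n/nQ) = 2.471e-20*-7.278 = -1.798e-19 J
Step 4: Convert to eV: -1.798e-19/1.602e-19 = -1.123 eV

-1.123


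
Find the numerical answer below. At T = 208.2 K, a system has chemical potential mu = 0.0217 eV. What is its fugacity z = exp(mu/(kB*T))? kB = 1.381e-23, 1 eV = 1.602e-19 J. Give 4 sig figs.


Step 1: Convert mu to Joules: 0.0217*1.602e-19 = 3.476e-21 J
Step 2: kB*T = 1.381e-23*208.2 = 2.875e-21 J
Step 3: mu/(kB*T) = 1.209
Step 4: z = exp(1.209) = 3.35

3.35


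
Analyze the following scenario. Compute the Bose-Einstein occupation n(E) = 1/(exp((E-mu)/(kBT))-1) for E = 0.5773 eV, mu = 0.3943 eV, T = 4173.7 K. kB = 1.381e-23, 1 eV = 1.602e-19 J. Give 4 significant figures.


Step 1: (E - mu) = 0.183 eV
Step 2: x = (E-mu)*eV/(kB*T) = 0.183*1.602e-19/(1.381e-23*4173.7) = 0.5086
Step 3: exp(x) = 1.663
Step 4: n = 1/(exp(x)-1) = 1.508

1.508


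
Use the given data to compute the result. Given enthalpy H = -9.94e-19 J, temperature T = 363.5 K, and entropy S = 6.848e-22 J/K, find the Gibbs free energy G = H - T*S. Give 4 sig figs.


Step 1: T*S = 363.5 * 6.848e-22 = 2.489e-19 J
Step 2: G = H - T*S = -9.94e-19 - 2.489e-19
Step 3: G = -1.243e-18 J

-1.243e-18


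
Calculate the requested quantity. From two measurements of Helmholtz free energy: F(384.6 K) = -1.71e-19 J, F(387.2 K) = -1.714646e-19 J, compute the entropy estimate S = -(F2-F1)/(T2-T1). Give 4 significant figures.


Step 1: dF = F2 - F1 = -1.714646e-19 - (-1.71e-19) = -4.646e-22 J
Step 2: dT = T2 - T1 = 387.2 - 384.6 = 2.6 K
Step 3: S = -dF/dT = -(-4.646e-22)/2.6 = 1.787e-22 J/K

1.787e-22


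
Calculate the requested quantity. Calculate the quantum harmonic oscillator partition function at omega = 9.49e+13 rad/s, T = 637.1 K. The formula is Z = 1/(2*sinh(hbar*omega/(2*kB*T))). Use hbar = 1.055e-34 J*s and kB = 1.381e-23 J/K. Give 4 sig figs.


Step 1: Compute x = hbar*omega/(kB*T) = 1.055e-34*9.49e+13/(1.381e-23*637.1) = 1.138
Step 2: x/2 = 0.569
Step 3: sinh(x/2) = 0.6002
Step 4: Z = 1/(2*0.6002) = 0.8331

0.8331


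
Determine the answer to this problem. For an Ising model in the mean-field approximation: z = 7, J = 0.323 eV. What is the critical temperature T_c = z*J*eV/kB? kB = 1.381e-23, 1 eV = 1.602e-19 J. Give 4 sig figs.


Step 1: z*J = 7*0.323 = 2.261 eV
Step 2: Convert to Joules: 2.261*1.602e-19 = 3.622e-19 J
Step 3: T_c = 3.622e-19 / 1.381e-23 = 2.623e+04 K

2.623e+04


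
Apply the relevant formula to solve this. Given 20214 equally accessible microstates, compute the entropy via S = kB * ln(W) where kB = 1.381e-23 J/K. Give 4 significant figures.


Step 1: ln(W) = ln(20214) = 9.914
Step 2: S = kB * ln(W) = 1.381e-23 * 9.914
Step 3: S = 1.369e-22 J/K

1.369e-22


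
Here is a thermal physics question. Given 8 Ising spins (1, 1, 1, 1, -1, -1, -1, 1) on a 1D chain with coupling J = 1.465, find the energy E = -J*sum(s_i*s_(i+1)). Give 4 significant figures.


Step 1: Nearest-neighbor products: 1, 1, 1, -1, 1, 1, -1
Step 2: Sum of products = 3
Step 3: E = -1.465 * 3 = -4.395

-4.395


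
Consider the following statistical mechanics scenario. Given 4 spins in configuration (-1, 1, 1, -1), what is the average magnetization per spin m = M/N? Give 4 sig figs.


Step 1: Count up spins (+1): 2, down spins (-1): 2
Step 2: Total magnetization M = 2 - 2 = 0
Step 3: m = M/N = 0/4 = 0

0


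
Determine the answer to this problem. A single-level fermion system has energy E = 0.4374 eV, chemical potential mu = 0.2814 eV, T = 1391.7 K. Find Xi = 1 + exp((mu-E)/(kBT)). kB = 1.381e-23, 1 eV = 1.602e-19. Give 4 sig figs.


Step 1: (mu - E) = 0.2814 - 0.4374 = -0.156 eV
Step 2: x = (mu-E)*eV/(kB*T) = -0.156*1.602e-19/(1.381e-23*1391.7) = -1.3
Step 3: exp(x) = 0.2724
Step 4: Xi = 1 + 0.2724 = 1.272

1.272


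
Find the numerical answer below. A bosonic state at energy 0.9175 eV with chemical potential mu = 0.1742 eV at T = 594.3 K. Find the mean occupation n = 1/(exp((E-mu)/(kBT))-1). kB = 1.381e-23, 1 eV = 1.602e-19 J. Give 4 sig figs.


Step 1: (E - mu) = 0.7433 eV
Step 2: x = (E-mu)*eV/(kB*T) = 0.7433*1.602e-19/(1.381e-23*594.3) = 14.51
Step 3: exp(x) = 2e+06
Step 4: n = 1/(exp(x)-1) = 5e-07

5e-07


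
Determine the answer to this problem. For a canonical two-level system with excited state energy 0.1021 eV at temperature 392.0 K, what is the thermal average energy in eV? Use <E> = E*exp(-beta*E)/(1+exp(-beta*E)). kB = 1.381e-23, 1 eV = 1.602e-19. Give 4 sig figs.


Step 1: beta*E = 0.1021*1.602e-19/(1.381e-23*392.0) = 3.021
Step 2: exp(-beta*E) = 0.04873
Step 3: <E> = 0.1021*0.04873/(1+0.04873) = 0.004744 eV

0.004744


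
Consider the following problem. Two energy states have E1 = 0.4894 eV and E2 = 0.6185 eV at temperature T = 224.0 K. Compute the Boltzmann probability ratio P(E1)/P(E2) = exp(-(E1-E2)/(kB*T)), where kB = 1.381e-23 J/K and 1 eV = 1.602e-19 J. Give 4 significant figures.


Step 1: Compute energy difference dE = E1 - E2 = 0.4894 - 0.6185 = -0.1291 eV
Step 2: Convert to Joules: dE_J = -0.1291 * 1.602e-19 = -2.068e-20 J
Step 3: Compute exponent = -dE_J / (kB * T) = -(-2.068e-20) / (1.381e-23 * 224.0) = 6.686
Step 4: P(E1)/P(E2) = exp(6.686) = 800.9

800.9


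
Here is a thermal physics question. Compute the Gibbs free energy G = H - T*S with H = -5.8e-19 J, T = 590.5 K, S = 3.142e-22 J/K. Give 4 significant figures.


Step 1: T*S = 590.5 * 3.142e-22 = 1.855e-19 J
Step 2: G = H - T*S = -5.8e-19 - 1.855e-19
Step 3: G = -7.655e-19 J

-7.655e-19


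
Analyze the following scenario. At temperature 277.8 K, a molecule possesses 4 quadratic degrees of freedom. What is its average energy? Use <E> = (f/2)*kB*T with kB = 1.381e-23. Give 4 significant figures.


Step 1: f/2 = 4/2 = 2
Step 2: kB*T = 1.381e-23 * 277.8 = 3.836e-21
Step 3: <E> = 2 * 3.836e-21 = 7.673e-21 J

7.673e-21


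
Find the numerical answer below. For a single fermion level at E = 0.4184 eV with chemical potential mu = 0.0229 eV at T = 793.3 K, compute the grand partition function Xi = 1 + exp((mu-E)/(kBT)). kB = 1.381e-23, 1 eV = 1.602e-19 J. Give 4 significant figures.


Step 1: (mu - E) = 0.0229 - 0.4184 = -0.3955 eV
Step 2: x = (mu-E)*eV/(kB*T) = -0.3955*1.602e-19/(1.381e-23*793.3) = -5.783
Step 3: exp(x) = 0.003078
Step 4: Xi = 1 + 0.003078 = 1.003

1.003


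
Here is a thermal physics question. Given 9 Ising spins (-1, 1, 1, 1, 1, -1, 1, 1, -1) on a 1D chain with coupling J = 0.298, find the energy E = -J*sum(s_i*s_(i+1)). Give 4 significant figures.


Step 1: Nearest-neighbor products: -1, 1, 1, 1, -1, -1, 1, -1
Step 2: Sum of products = 0
Step 3: E = -0.298 * 0 = 0

0


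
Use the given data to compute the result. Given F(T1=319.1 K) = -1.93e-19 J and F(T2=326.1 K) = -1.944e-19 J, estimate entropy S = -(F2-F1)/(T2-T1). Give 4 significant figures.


Step 1: dF = F2 - F1 = -1.944e-19 - (-1.93e-19) = -1.4e-21 J
Step 2: dT = T2 - T1 = 326.1 - 319.1 = 7 K
Step 3: S = -dF/dT = -(-1.4e-21)/7 = 2e-22 J/K

2e-22


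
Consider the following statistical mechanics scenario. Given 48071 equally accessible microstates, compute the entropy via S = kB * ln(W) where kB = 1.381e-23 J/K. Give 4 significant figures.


Step 1: ln(W) = ln(48071) = 10.78
Step 2: S = kB * ln(W) = 1.381e-23 * 10.78
Step 3: S = 1.489e-22 J/K

1.489e-22


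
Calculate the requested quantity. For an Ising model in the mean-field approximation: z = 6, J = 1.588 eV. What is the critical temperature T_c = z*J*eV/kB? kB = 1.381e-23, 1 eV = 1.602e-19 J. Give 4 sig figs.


Step 1: z*J = 6*1.588 = 9.528 eV
Step 2: Convert to Joules: 9.528*1.602e-19 = 1.526e-18 J
Step 3: T_c = 1.526e-18 / 1.381e-23 = 1.105e+05 K

1.105e+05


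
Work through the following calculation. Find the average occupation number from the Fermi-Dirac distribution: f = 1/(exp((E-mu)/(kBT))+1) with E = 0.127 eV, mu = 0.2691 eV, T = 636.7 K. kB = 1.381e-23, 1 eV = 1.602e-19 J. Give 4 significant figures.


Step 1: (E - mu) = 0.127 - 0.2691 = -0.1421 eV
Step 2: Convert: (E-mu)*eV = -2.276e-20 J
Step 3: x = (E-mu)*eV/(kB*T) = -2.589
Step 4: f = 1/(exp(-2.589)+1) = 0.9301

0.9301


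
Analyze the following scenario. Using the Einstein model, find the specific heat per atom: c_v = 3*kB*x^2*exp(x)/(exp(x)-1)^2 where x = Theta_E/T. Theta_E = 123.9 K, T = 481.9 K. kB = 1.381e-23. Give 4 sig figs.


Step 1: x = Theta_E/T = 123.9/481.9 = 0.2571
Step 2: x^2 = 0.0661
Step 3: exp(x) = 1.293
Step 4: c_v = 3*1.381e-23*0.0661*1.293/(1.293-1)^2 = 4.12e-23

4.12e-23


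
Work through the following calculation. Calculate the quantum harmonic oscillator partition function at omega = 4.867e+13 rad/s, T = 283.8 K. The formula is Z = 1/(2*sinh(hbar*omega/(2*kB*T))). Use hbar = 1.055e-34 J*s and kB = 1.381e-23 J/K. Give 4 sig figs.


Step 1: Compute x = hbar*omega/(kB*T) = 1.055e-34*4.867e+13/(1.381e-23*283.8) = 1.31
Step 2: x/2 = 0.6551
Step 3: sinh(x/2) = 0.7029
Step 4: Z = 1/(2*0.7029) = 0.7113

0.7113


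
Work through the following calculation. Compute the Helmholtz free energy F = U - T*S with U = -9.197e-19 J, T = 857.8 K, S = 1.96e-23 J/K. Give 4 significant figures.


Step 1: T*S = 857.8 * 1.96e-23 = 1.681e-20 J
Step 2: F = U - T*S = -9.197e-19 - 1.681e-20
Step 3: F = -9.365e-19 J

-9.365e-19


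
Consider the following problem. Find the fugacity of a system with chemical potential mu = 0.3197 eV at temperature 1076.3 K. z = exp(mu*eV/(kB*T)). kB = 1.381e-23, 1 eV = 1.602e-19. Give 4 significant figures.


Step 1: Convert mu to Joules: 0.3197*1.602e-19 = 5.122e-20 J
Step 2: kB*T = 1.381e-23*1076.3 = 1.486e-20 J
Step 3: mu/(kB*T) = 3.446
Step 4: z = exp(3.446) = 31.37

31.37


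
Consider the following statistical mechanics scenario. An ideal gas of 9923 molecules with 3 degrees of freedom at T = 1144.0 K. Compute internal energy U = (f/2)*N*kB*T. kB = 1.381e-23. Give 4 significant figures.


Step 1: f/2 = 3/2 = 1.5
Step 2: N*kB*T = 9923*1.381e-23*1144.0 = 1.568e-16
Step 3: U = 1.5 * 1.568e-16 = 2.352e-16 J

2.352e-16


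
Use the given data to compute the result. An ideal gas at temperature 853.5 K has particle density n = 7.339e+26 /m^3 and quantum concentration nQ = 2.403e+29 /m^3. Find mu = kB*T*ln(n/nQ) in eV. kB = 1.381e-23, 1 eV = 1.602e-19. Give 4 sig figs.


Step 1: n/nQ = 7.339e+26/2.403e+29 = 0.003054
Step 2: ln(n/nQ) = -5.791
Step 3: mu = kB*T*ln(n/nQ) = 1.179e-20*-5.791 = -6.826e-20 J
Step 4: Convert to eV: -6.826e-20/1.602e-19 = -0.4261 eV

-0.4261


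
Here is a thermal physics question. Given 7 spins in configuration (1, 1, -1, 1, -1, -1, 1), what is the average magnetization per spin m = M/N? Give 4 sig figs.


Step 1: Count up spins (+1): 4, down spins (-1): 3
Step 2: Total magnetization M = 4 - 3 = 1
Step 3: m = M/N = 1/7 = 0.1429

0.1429


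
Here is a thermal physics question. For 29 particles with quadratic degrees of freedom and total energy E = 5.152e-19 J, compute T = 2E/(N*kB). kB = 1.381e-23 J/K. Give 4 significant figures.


Step 1: Numerator = 2*E = 2*5.152e-19 = 1.03e-18 J
Step 2: Denominator = N*kB = 29*1.381e-23 = 4.005e-22
Step 3: T = 1.03e-18 / 4.005e-22 = 2573 K

2573


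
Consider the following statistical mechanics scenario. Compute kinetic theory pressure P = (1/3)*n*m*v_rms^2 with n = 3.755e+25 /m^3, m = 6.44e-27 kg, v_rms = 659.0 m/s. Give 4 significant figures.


Step 1: v_rms^2 = 659.0^2 = 4.343e+05
Step 2: n*m = 3.755e+25*6.44e-27 = 0.2418
Step 3: P = (1/3)*0.2418*4.343e+05 = 3.501e+04 Pa

3.501e+04


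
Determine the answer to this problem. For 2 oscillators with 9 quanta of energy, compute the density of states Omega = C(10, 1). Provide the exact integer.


Step 1: Use binomial coefficient C(10, 1)
Step 2: Numerator = 10! / 9!
Step 3: Denominator = 1!
Step 4: Omega = 10

10


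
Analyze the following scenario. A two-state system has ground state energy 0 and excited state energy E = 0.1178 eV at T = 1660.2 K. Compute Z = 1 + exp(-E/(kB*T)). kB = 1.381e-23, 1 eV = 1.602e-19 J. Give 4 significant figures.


Step 1: Compute beta*E = E*eV/(kB*T) = 0.1178*1.602e-19/(1.381e-23*1660.2) = 0.8231
Step 2: exp(-beta*E) = exp(-0.8231) = 0.4391
Step 3: Z = 1 + 0.4391 = 1.439

1.439


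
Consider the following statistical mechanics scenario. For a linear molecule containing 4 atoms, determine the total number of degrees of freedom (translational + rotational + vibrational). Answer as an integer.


Step 1: Translational DOF = 3
Step 2: Rotational DOF (linear) = 2
Step 3: Vibrational DOF = 3*4 - 5 = 7
Step 4: Total = 3 + 2 + 7 = 12

12


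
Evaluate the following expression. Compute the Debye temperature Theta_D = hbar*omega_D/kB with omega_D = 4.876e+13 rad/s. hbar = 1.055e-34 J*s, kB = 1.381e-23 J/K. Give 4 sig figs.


Step 1: hbar*omega_D = 1.055e-34 * 4.876e+13 = 5.144e-21 J
Step 2: Theta_D = 5.144e-21 / 1.381e-23
Step 3: Theta_D = 372.5 K

372.5


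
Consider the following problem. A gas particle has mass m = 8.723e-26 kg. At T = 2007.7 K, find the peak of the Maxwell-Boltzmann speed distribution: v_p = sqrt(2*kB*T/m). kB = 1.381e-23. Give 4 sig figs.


Step 1: Numerator = 2*kB*T = 2*1.381e-23*2007.7 = 5.545e-20
Step 2: Ratio = 5.545e-20 / 8.723e-26 = 6.357e+05
Step 3: v_p = sqrt(6.357e+05) = 797.3 m/s

797.3


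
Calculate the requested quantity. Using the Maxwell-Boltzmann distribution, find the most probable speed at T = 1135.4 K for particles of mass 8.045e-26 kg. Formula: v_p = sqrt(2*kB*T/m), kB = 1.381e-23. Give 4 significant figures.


Step 1: Numerator = 2*kB*T = 2*1.381e-23*1135.4 = 3.136e-20
Step 2: Ratio = 3.136e-20 / 8.045e-26 = 3.898e+05
Step 3: v_p = sqrt(3.898e+05) = 624.3 m/s

624.3


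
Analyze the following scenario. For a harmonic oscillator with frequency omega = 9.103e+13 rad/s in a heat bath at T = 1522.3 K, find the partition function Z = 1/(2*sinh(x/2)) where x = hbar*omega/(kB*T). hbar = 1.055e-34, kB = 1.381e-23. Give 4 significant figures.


Step 1: Compute x = hbar*omega/(kB*T) = 1.055e-34*9.103e+13/(1.381e-23*1522.3) = 0.4568
Step 2: x/2 = 0.2284
Step 3: sinh(x/2) = 0.2304
Step 4: Z = 1/(2*0.2304) = 2.17

2.17


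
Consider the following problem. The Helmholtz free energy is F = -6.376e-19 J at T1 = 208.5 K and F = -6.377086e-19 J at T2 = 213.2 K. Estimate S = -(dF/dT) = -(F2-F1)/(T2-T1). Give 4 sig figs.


Step 1: dF = F2 - F1 = -6.377086e-19 - (-6.376e-19) = -1.086e-22 J
Step 2: dT = T2 - T1 = 213.2 - 208.5 = 4.7 K
Step 3: S = -dF/dT = -(-1.086e-22)/4.7 = 2.311e-23 J/K

2.311e-23


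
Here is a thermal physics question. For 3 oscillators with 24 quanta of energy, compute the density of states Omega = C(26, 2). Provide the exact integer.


Step 1: Use binomial coefficient C(26, 2)
Step 2: Numerator = 26! / 24!
Step 3: Denominator = 2!
Step 4: Omega = 325

325


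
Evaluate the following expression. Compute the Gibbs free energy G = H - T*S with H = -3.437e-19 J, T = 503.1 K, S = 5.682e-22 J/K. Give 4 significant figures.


Step 1: T*S = 503.1 * 5.682e-22 = 2.859e-19 J
Step 2: G = H - T*S = -3.437e-19 - 2.859e-19
Step 3: G = -6.296e-19 J

-6.296e-19


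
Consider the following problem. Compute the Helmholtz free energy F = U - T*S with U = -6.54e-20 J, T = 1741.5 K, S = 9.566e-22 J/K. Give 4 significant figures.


Step 1: T*S = 1741.5 * 9.566e-22 = 1.666e-18 J
Step 2: F = U - T*S = -6.54e-20 - 1.666e-18
Step 3: F = -1.731e-18 J

-1.731e-18


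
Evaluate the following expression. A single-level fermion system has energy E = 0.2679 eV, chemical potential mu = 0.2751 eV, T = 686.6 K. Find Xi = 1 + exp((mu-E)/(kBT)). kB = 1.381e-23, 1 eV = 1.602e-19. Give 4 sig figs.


Step 1: (mu - E) = 0.2751 - 0.2679 = 0.0072 eV
Step 2: x = (mu-E)*eV/(kB*T) = 0.0072*1.602e-19/(1.381e-23*686.6) = 0.1216
Step 3: exp(x) = 1.129
Step 4: Xi = 1 + 1.129 = 2.129

2.129


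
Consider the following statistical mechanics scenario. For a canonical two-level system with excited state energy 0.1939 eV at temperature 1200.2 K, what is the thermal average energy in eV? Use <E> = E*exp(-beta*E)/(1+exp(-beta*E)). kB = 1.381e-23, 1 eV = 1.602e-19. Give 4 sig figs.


Step 1: beta*E = 0.1939*1.602e-19/(1.381e-23*1200.2) = 1.874
Step 2: exp(-beta*E) = 0.1535
Step 3: <E> = 0.1939*0.1535/(1+0.1535) = 0.0258 eV

0.0258


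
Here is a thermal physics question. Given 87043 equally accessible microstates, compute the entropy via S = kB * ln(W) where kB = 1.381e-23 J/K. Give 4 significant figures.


Step 1: ln(W) = ln(87043) = 11.37
Step 2: S = kB * ln(W) = 1.381e-23 * 11.37
Step 3: S = 1.571e-22 J/K

1.571e-22


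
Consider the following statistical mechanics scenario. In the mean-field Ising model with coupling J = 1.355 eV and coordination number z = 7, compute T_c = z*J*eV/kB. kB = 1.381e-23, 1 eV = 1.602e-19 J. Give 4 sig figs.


Step 1: z*J = 7*1.355 = 9.485 eV
Step 2: Convert to Joules: 9.485*1.602e-19 = 1.519e-18 J
Step 3: T_c = 1.519e-18 / 1.381e-23 = 1.1e+05 K

1.1e+05


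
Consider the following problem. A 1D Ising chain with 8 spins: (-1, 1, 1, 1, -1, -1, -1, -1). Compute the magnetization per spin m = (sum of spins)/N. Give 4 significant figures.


Step 1: Count up spins (+1): 3, down spins (-1): 5
Step 2: Total magnetization M = 3 - 5 = -2
Step 3: m = M/N = -2/8 = -0.25

-0.25


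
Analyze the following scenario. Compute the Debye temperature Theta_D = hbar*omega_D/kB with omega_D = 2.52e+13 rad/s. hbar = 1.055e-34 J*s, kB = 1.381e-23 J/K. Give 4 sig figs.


Step 1: hbar*omega_D = 1.055e-34 * 2.52e+13 = 2.659e-21 J
Step 2: Theta_D = 2.659e-21 / 1.381e-23
Step 3: Theta_D = 192.5 K

192.5


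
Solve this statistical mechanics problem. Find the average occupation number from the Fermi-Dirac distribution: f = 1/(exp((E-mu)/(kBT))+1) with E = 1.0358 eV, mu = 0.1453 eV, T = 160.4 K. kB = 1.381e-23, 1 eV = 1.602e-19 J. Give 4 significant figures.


Step 1: (E - mu) = 1.0358 - 0.1453 = 0.8905 eV
Step 2: Convert: (E-mu)*eV = 1.427e-19 J
Step 3: x = (E-mu)*eV/(kB*T) = 64.4
Step 4: f = 1/(exp(64.4)+1) = 1.073e-28

1.073e-28


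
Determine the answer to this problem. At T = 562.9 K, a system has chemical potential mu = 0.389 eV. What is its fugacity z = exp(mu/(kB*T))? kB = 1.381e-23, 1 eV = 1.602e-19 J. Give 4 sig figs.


Step 1: Convert mu to Joules: 0.389*1.602e-19 = 6.232e-20 J
Step 2: kB*T = 1.381e-23*562.9 = 7.774e-21 J
Step 3: mu/(kB*T) = 8.017
Step 4: z = exp(8.017) = 3031

3031


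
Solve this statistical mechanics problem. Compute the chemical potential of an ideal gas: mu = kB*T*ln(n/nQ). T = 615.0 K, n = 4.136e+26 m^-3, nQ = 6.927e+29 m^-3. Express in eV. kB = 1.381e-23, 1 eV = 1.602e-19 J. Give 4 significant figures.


Step 1: n/nQ = 4.136e+26/6.927e+29 = 0.0005971
Step 2: ln(n/nQ) = -7.423
Step 3: mu = kB*T*ln(n/nQ) = 8.493e-21*-7.423 = -6.305e-20 J
Step 4: Convert to eV: -6.305e-20/1.602e-19 = -0.3936 eV

-0.3936


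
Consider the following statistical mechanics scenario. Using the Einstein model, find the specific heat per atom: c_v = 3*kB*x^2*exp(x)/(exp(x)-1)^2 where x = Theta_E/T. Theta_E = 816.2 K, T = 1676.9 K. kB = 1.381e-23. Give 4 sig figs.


Step 1: x = Theta_E/T = 816.2/1676.9 = 0.4867
Step 2: x^2 = 0.2369
Step 3: exp(x) = 1.627
Step 4: c_v = 3*1.381e-23*0.2369*1.627/(1.627-1)^2 = 4.062e-23

4.062e-23


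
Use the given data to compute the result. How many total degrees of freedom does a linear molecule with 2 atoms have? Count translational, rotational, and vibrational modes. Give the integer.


Step 1: Translational DOF = 3
Step 2: Rotational DOF (linear) = 2
Step 3: Vibrational DOF = 3*2 - 5 = 1
Step 4: Total = 3 + 2 + 1 = 6

6


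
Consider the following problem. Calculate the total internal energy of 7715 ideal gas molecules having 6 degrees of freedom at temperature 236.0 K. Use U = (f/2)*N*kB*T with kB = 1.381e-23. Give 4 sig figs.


Step 1: f/2 = 6/2 = 3.0
Step 2: N*kB*T = 7715*1.381e-23*236.0 = 2.514e-17
Step 3: U = 3.0 * 2.514e-17 = 7.543e-17 J

7.543e-17


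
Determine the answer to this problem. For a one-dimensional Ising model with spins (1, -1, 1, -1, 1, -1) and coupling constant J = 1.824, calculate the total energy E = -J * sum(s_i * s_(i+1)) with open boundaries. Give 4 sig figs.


Step 1: Nearest-neighbor products: -1, -1, -1, -1, -1
Step 2: Sum of products = -5
Step 3: E = -1.824 * -5 = 9.12

9.12


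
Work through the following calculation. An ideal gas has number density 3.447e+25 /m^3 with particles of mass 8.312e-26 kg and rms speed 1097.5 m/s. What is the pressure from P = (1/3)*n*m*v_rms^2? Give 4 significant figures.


Step 1: v_rms^2 = 1097.5^2 = 1.205e+06
Step 2: n*m = 3.447e+25*8.312e-26 = 2.865
Step 3: P = (1/3)*2.865*1.205e+06 = 1.15e+06 Pa

1.15e+06


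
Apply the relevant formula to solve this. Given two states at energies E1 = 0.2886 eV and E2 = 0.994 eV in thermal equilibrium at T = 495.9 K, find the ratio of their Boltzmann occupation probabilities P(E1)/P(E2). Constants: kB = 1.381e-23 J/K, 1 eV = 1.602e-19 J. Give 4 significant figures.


Step 1: Compute energy difference dE = E1 - E2 = 0.2886 - 0.994 = -0.7054 eV
Step 2: Convert to Joules: dE_J = -0.7054 * 1.602e-19 = -1.13e-19 J
Step 3: Compute exponent = -dE_J / (kB * T) = -(-1.13e-19) / (1.381e-23 * 495.9) = 16.5
Step 4: P(E1)/P(E2) = exp(16.5) = 1.467e+07

1.467e+07


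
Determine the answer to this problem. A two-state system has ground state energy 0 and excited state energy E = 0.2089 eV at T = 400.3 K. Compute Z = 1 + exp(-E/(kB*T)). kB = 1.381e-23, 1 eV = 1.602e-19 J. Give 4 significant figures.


Step 1: Compute beta*E = E*eV/(kB*T) = 0.2089*1.602e-19/(1.381e-23*400.3) = 6.054
Step 2: exp(-beta*E) = exp(-6.054) = 0.002349
Step 3: Z = 1 + 0.002349 = 1.002

1.002


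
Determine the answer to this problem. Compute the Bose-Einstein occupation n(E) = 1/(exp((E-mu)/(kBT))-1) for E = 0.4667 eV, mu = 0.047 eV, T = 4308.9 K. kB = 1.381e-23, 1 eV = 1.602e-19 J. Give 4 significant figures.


Step 1: (E - mu) = 0.4197 eV
Step 2: x = (E-mu)*eV/(kB*T) = 0.4197*1.602e-19/(1.381e-23*4308.9) = 1.13
Step 3: exp(x) = 3.095
Step 4: n = 1/(exp(x)-1) = 0.4772

0.4772


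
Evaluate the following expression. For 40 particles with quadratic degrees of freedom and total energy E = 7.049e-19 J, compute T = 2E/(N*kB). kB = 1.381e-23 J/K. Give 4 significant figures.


Step 1: Numerator = 2*E = 2*7.049e-19 = 1.41e-18 J
Step 2: Denominator = N*kB = 40*1.381e-23 = 5.524e-22
Step 3: T = 1.41e-18 / 5.524e-22 = 2552 K

2552


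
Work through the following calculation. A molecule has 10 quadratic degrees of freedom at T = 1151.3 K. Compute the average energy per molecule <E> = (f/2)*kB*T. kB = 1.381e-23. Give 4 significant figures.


Step 1: f/2 = 10/2 = 5
Step 2: kB*T = 1.381e-23 * 1151.3 = 1.59e-20
Step 3: <E> = 5 * 1.59e-20 = 7.95e-20 J

7.95e-20


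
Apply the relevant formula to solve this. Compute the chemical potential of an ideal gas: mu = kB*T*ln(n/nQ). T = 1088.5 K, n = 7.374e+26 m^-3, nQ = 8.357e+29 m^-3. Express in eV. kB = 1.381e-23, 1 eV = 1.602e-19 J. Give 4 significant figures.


Step 1: n/nQ = 7.374e+26/8.357e+29 = 0.0008824
Step 2: ln(n/nQ) = -7.033
Step 3: mu = kB*T*ln(n/nQ) = 1.503e-20*-7.033 = -1.057e-19 J
Step 4: Convert to eV: -1.057e-19/1.602e-19 = -0.6599 eV

-0.6599


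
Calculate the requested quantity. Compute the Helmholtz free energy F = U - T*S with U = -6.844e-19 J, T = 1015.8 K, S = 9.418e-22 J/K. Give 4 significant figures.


Step 1: T*S = 1015.8 * 9.418e-22 = 9.567e-19 J
Step 2: F = U - T*S = -6.844e-19 - 9.567e-19
Step 3: F = -1.641e-18 J

-1.641e-18


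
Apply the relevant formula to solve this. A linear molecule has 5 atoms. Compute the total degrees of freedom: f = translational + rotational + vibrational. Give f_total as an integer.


Step 1: Translational DOF = 3
Step 2: Rotational DOF (linear) = 2
Step 3: Vibrational DOF = 3*5 - 5 = 10
Step 4: Total = 3 + 2 + 10 = 15

15


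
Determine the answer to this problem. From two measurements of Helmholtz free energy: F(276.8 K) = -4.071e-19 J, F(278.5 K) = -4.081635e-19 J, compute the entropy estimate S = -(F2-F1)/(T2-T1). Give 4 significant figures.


Step 1: dF = F2 - F1 = -4.081635e-19 - (-4.071e-19) = -1.0635e-21 J
Step 2: dT = T2 - T1 = 278.5 - 276.8 = 1.7 K
Step 3: S = -dF/dT = -(-1.0635e-21)/1.7 = 6.256e-22 J/K

6.256e-22


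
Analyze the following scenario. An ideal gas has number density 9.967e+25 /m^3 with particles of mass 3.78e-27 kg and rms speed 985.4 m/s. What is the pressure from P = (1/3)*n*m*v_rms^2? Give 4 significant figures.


Step 1: v_rms^2 = 985.4^2 = 9.71e+05
Step 2: n*m = 9.967e+25*3.78e-27 = 0.3768
Step 3: P = (1/3)*0.3768*9.71e+05 = 1.219e+05 Pa

1.219e+05


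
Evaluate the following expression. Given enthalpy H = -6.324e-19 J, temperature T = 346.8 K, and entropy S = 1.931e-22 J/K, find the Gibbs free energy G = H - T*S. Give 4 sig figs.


Step 1: T*S = 346.8 * 1.931e-22 = 6.697e-20 J
Step 2: G = H - T*S = -6.324e-19 - 6.697e-20
Step 3: G = -6.994e-19 J

-6.994e-19


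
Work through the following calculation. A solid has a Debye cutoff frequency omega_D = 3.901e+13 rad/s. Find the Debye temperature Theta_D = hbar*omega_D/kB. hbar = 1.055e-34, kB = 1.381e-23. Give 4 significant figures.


Step 1: hbar*omega_D = 1.055e-34 * 3.901e+13 = 4.116e-21 J
Step 2: Theta_D = 4.116e-21 / 1.381e-23
Step 3: Theta_D = 298 K

298


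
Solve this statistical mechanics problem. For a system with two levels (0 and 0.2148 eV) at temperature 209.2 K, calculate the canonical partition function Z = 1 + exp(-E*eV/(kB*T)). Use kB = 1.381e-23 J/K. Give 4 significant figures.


Step 1: Compute beta*E = E*eV/(kB*T) = 0.2148*1.602e-19/(1.381e-23*209.2) = 11.91
Step 2: exp(-beta*E) = exp(-11.91) = 6.717e-06
Step 3: Z = 1 + 6.717e-06 = 1

1


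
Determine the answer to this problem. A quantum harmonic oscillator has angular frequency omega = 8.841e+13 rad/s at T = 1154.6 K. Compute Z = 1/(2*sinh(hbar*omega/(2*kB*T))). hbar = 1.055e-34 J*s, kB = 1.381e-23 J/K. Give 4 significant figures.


Step 1: Compute x = hbar*omega/(kB*T) = 1.055e-34*8.841e+13/(1.381e-23*1154.6) = 0.585
Step 2: x/2 = 0.2925
Step 3: sinh(x/2) = 0.2967
Step 4: Z = 1/(2*0.2967) = 1.685

1.685


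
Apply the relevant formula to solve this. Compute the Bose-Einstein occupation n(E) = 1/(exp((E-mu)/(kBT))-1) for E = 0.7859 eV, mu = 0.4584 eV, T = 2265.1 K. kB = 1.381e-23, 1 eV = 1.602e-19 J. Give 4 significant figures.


Step 1: (E - mu) = 0.3275 eV
Step 2: x = (E-mu)*eV/(kB*T) = 0.3275*1.602e-19/(1.381e-23*2265.1) = 1.677
Step 3: exp(x) = 5.351
Step 4: n = 1/(exp(x)-1) = 0.2298

0.2298


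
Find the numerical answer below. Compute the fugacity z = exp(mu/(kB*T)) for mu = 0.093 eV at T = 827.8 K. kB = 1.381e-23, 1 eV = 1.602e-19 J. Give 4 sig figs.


Step 1: Convert mu to Joules: 0.093*1.602e-19 = 1.49e-20 J
Step 2: kB*T = 1.381e-23*827.8 = 1.143e-20 J
Step 3: mu/(kB*T) = 1.303
Step 4: z = exp(1.303) = 3.681

3.681


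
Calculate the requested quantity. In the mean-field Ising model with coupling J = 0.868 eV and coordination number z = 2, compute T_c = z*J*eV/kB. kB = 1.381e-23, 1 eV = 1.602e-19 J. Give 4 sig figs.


Step 1: z*J = 2*0.868 = 1.736 eV
Step 2: Convert to Joules: 1.736*1.602e-19 = 2.781e-19 J
Step 3: T_c = 2.781e-19 / 1.381e-23 = 2.014e+04 K

2.014e+04


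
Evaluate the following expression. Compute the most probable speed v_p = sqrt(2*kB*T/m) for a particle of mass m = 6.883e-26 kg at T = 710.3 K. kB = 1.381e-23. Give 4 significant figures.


Step 1: Numerator = 2*kB*T = 2*1.381e-23*710.3 = 1.962e-20
Step 2: Ratio = 1.962e-20 / 6.883e-26 = 2.85e+05
Step 3: v_p = sqrt(2.85e+05) = 533.9 m/s

533.9


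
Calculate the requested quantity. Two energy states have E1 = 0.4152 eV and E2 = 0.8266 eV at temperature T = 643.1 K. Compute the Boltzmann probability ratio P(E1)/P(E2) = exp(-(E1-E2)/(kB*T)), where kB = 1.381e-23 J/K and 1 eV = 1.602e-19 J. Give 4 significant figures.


Step 1: Compute energy difference dE = E1 - E2 = 0.4152 - 0.8266 = -0.4114 eV
Step 2: Convert to Joules: dE_J = -0.4114 * 1.602e-19 = -6.591e-20 J
Step 3: Compute exponent = -dE_J / (kB * T) = -(-6.591e-20) / (1.381e-23 * 643.1) = 7.421
Step 4: P(E1)/P(E2) = exp(7.421) = 1670

1670


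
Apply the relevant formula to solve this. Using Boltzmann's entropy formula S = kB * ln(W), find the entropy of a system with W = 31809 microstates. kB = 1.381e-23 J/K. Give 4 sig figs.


Step 1: ln(W) = ln(31809) = 10.37
Step 2: S = kB * ln(W) = 1.381e-23 * 10.37
Step 3: S = 1.432e-22 J/K

1.432e-22


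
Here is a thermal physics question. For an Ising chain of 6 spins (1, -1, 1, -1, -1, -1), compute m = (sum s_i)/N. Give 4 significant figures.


Step 1: Count up spins (+1): 2, down spins (-1): 4
Step 2: Total magnetization M = 2 - 4 = -2
Step 3: m = M/N = -2/6 = -0.3333

-0.3333


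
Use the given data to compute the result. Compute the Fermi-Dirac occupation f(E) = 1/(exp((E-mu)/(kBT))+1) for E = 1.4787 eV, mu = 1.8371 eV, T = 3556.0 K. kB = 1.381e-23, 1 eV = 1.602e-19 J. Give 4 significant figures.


Step 1: (E - mu) = 1.4787 - 1.8371 = -0.3584 eV
Step 2: Convert: (E-mu)*eV = -5.742e-20 J
Step 3: x = (E-mu)*eV/(kB*T) = -1.169
Step 4: f = 1/(exp(-1.169)+1) = 0.763

0.763


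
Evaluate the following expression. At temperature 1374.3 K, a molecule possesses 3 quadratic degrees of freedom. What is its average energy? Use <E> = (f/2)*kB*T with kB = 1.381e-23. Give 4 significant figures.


Step 1: f/2 = 3/2 = 1.5
Step 2: kB*T = 1.381e-23 * 1374.3 = 1.898e-20
Step 3: <E> = 1.5 * 1.898e-20 = 2.847e-20 J

2.847e-20


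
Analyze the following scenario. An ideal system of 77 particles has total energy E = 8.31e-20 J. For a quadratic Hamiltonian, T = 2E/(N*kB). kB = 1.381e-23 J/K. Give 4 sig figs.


Step 1: Numerator = 2*E = 2*8.31e-20 = 1.662e-19 J
Step 2: Denominator = N*kB = 77*1.381e-23 = 1.063e-21
Step 3: T = 1.662e-19 / 1.063e-21 = 156.3 K

156.3


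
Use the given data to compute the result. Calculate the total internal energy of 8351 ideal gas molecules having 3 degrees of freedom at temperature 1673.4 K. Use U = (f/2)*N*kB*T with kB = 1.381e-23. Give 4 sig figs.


Step 1: f/2 = 3/2 = 1.5
Step 2: N*kB*T = 8351*1.381e-23*1673.4 = 1.93e-16
Step 3: U = 1.5 * 1.93e-16 = 2.895e-16 J

2.895e-16


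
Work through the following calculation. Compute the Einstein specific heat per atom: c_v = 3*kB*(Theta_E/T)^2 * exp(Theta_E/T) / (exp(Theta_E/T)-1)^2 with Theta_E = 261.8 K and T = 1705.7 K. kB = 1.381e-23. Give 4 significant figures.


Step 1: x = Theta_E/T = 261.8/1705.7 = 0.1535
Step 2: x^2 = 0.02356
Step 3: exp(x) = 1.166
Step 4: c_v = 3*1.381e-23*0.02356*1.166/(1.166-1)^2 = 4.135e-23

4.135e-23


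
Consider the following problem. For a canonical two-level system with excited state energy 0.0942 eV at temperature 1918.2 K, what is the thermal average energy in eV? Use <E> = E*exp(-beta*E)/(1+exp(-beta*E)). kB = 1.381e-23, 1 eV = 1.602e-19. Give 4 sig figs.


Step 1: beta*E = 0.0942*1.602e-19/(1.381e-23*1918.2) = 0.5697
Step 2: exp(-beta*E) = 0.5657
Step 3: <E> = 0.0942*0.5657/(1+0.5657) = 0.03404 eV

0.03404


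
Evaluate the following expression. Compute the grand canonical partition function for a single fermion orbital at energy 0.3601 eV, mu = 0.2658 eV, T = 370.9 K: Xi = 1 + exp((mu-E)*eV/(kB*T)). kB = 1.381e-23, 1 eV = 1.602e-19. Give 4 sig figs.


Step 1: (mu - E) = 0.2658 - 0.3601 = -0.0943 eV
Step 2: x = (mu-E)*eV/(kB*T) = -0.0943*1.602e-19/(1.381e-23*370.9) = -2.949
Step 3: exp(x) = 0.05237
Step 4: Xi = 1 + 0.05237 = 1.052

1.052


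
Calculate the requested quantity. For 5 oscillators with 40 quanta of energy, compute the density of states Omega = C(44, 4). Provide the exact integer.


Step 1: Use binomial coefficient C(44, 4)
Step 2: Numerator = 44! / 40!
Step 3: Denominator = 4!
Step 4: Omega = 135751

135751


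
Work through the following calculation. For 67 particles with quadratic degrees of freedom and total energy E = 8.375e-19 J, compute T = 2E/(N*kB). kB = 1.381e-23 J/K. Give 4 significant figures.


Step 1: Numerator = 2*E = 2*8.375e-19 = 1.675e-18 J
Step 2: Denominator = N*kB = 67*1.381e-23 = 9.253e-22
Step 3: T = 1.675e-18 / 9.253e-22 = 1810 K

1810


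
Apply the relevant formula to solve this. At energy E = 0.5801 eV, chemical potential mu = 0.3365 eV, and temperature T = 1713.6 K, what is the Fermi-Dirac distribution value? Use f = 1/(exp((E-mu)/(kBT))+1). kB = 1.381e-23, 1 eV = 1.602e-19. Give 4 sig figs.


Step 1: (E - mu) = 0.5801 - 0.3365 = 0.2436 eV
Step 2: Convert: (E-mu)*eV = 3.902e-20 J
Step 3: x = (E-mu)*eV/(kB*T) = 1.649
Step 4: f = 1/(exp(1.649)+1) = 0.1612

0.1612


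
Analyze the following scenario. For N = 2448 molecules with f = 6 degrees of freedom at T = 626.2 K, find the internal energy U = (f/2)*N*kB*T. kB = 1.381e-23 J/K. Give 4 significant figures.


Step 1: f/2 = 6/2 = 3.0
Step 2: N*kB*T = 2448*1.381e-23*626.2 = 2.117e-17
Step 3: U = 3.0 * 2.117e-17 = 6.351e-17 J

6.351e-17


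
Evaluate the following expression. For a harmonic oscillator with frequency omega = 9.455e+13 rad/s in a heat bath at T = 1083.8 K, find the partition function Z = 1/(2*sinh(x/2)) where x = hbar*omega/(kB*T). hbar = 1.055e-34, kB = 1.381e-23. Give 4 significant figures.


Step 1: Compute x = hbar*omega/(kB*T) = 1.055e-34*9.455e+13/(1.381e-23*1083.8) = 0.6665
Step 2: x/2 = 0.3332
Step 3: sinh(x/2) = 0.3394
Step 4: Z = 1/(2*0.3394) = 1.473

1.473


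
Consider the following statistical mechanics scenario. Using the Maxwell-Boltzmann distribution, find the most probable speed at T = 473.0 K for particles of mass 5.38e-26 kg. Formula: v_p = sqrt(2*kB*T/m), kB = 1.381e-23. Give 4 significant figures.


Step 1: Numerator = 2*kB*T = 2*1.381e-23*473.0 = 1.306e-20
Step 2: Ratio = 1.306e-20 / 5.38e-26 = 2.428e+05
Step 3: v_p = sqrt(2.428e+05) = 492.8 m/s

492.8


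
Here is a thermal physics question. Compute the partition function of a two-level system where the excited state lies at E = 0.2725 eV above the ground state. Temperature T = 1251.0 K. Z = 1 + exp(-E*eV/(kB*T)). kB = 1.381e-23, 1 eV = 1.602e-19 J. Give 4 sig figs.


Step 1: Compute beta*E = E*eV/(kB*T) = 0.2725*1.602e-19/(1.381e-23*1251.0) = 2.527
Step 2: exp(-beta*E) = exp(-2.527) = 0.07991
Step 3: Z = 1 + 0.07991 = 1.08

1.08


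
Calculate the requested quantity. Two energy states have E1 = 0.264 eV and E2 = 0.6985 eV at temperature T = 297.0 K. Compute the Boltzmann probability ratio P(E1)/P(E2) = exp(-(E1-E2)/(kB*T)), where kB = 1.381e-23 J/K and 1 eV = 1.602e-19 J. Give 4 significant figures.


Step 1: Compute energy difference dE = E1 - E2 = 0.264 - 0.6985 = -0.4345 eV
Step 2: Convert to Joules: dE_J = -0.4345 * 1.602e-19 = -6.961e-20 J
Step 3: Compute exponent = -dE_J / (kB * T) = -(-6.961e-20) / (1.381e-23 * 297.0) = 16.97
Step 4: P(E1)/P(E2) = exp(16.97) = 2.346e+07

2.346e+07


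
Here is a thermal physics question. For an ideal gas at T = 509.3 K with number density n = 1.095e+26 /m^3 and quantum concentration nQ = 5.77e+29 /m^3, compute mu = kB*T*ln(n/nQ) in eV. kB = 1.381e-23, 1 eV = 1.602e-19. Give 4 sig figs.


Step 1: n/nQ = 1.095e+26/5.77e+29 = 0.0001898
Step 2: ln(n/nQ) = -8.57
Step 3: mu = kB*T*ln(n/nQ) = 7.033e-21*-8.57 = -6.027e-20 J
Step 4: Convert to eV: -6.027e-20/1.602e-19 = -0.3762 eV

-0.3762


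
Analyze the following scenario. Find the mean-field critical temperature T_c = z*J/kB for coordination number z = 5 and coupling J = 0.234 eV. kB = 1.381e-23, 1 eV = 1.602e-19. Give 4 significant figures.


Step 1: z*J = 5*0.234 = 1.17 eV
Step 2: Convert to Joules: 1.17*1.602e-19 = 1.874e-19 J
Step 3: T_c = 1.874e-19 / 1.381e-23 = 1.357e+04 K

1.357e+04


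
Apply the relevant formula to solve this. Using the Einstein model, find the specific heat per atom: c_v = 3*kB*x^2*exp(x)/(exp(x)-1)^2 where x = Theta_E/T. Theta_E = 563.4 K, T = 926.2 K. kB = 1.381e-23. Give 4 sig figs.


Step 1: x = Theta_E/T = 563.4/926.2 = 0.6083
Step 2: x^2 = 0.37
Step 3: exp(x) = 1.837
Step 4: c_v = 3*1.381e-23*0.37*1.837/(1.837-1)^2 = 4.018e-23

4.018e-23


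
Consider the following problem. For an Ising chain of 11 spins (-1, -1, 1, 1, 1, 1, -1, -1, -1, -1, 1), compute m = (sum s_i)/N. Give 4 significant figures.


Step 1: Count up spins (+1): 5, down spins (-1): 6
Step 2: Total magnetization M = 5 - 6 = -1
Step 3: m = M/N = -1/11 = -0.09091

-0.09091


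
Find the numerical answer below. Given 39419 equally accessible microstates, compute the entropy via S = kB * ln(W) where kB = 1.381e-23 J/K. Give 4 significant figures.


Step 1: ln(W) = ln(39419) = 10.58
Step 2: S = kB * ln(W) = 1.381e-23 * 10.58
Step 3: S = 1.461e-22 J/K

1.461e-22


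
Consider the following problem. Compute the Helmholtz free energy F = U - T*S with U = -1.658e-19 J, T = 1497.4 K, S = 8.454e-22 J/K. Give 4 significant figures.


Step 1: T*S = 1497.4 * 8.454e-22 = 1.266e-18 J
Step 2: F = U - T*S = -1.658e-19 - 1.266e-18
Step 3: F = -1.432e-18 J

-1.432e-18


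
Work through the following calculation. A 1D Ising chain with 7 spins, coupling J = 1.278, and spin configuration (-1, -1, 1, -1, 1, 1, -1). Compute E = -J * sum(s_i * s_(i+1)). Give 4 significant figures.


Step 1: Nearest-neighbor products: 1, -1, -1, -1, 1, -1
Step 2: Sum of products = -2
Step 3: E = -1.278 * -2 = 2.556

2.556


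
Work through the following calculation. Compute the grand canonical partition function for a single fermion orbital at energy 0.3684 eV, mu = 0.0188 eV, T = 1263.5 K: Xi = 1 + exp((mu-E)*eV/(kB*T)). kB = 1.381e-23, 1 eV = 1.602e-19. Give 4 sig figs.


Step 1: (mu - E) = 0.0188 - 0.3684 = -0.3496 eV
Step 2: x = (mu-E)*eV/(kB*T) = -0.3496*1.602e-19/(1.381e-23*1263.5) = -3.21
Step 3: exp(x) = 0.04037
Step 4: Xi = 1 + 0.04037 = 1.04

1.04


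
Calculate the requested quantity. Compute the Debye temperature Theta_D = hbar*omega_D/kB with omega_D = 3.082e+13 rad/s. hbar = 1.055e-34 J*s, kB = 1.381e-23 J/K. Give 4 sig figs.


Step 1: hbar*omega_D = 1.055e-34 * 3.082e+13 = 3.252e-21 J
Step 2: Theta_D = 3.252e-21 / 1.381e-23
Step 3: Theta_D = 235.4 K

235.4


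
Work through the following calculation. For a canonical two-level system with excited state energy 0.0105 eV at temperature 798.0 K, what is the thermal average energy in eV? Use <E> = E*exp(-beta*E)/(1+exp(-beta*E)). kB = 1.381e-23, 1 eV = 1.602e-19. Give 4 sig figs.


Step 1: beta*E = 0.0105*1.602e-19/(1.381e-23*798.0) = 0.1526
Step 2: exp(-beta*E) = 0.8584
Step 3: <E> = 0.0105*0.8584/(1+0.8584) = 0.00485 eV

0.00485


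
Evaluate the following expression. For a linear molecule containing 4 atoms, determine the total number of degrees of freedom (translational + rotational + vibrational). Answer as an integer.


Step 1: Translational DOF = 3
Step 2: Rotational DOF (linear) = 2
Step 3: Vibrational DOF = 3*4 - 5 = 7
Step 4: Total = 3 + 2 + 7 = 12

12


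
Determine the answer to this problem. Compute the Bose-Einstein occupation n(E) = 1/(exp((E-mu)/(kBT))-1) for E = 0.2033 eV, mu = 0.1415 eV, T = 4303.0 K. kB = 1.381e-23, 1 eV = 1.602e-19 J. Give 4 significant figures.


Step 1: (E - mu) = 0.0618 eV
Step 2: x = (E-mu)*eV/(kB*T) = 0.0618*1.602e-19/(1.381e-23*4303.0) = 0.1666
Step 3: exp(x) = 1.181
Step 4: n = 1/(exp(x)-1) = 5.516

5.516


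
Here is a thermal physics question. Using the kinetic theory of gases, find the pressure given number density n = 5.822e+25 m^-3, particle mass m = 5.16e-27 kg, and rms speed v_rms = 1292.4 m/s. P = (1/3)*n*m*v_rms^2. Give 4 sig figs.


Step 1: v_rms^2 = 1292.4^2 = 1.67e+06
Step 2: n*m = 5.822e+25*5.16e-27 = 0.3004
Step 3: P = (1/3)*0.3004*1.67e+06 = 1.673e+05 Pa

1.673e+05
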